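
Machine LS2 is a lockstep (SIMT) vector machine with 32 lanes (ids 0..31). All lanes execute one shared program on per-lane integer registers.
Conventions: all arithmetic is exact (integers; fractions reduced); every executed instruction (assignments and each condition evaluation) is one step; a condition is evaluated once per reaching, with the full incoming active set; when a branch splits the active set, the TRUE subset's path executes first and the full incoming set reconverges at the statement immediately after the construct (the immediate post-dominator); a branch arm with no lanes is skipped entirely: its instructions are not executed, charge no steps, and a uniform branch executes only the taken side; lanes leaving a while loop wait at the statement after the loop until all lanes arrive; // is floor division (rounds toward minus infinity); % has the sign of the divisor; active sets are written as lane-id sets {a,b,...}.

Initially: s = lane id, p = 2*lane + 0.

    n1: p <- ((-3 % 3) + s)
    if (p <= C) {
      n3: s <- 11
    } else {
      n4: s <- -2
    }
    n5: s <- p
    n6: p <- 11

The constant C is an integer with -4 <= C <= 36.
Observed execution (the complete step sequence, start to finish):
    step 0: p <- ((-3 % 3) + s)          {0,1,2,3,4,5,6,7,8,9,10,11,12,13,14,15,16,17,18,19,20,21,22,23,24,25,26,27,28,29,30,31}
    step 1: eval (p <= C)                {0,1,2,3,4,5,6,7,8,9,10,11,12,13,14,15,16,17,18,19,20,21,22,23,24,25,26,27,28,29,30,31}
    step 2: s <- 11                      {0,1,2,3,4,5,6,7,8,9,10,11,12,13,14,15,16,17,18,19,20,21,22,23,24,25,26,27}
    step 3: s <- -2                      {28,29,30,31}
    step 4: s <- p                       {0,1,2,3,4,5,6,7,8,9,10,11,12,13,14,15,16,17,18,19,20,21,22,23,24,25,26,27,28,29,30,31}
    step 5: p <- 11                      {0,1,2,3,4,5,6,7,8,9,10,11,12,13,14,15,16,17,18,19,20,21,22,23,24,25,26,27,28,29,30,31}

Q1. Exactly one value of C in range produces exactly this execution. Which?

Answer: C = 27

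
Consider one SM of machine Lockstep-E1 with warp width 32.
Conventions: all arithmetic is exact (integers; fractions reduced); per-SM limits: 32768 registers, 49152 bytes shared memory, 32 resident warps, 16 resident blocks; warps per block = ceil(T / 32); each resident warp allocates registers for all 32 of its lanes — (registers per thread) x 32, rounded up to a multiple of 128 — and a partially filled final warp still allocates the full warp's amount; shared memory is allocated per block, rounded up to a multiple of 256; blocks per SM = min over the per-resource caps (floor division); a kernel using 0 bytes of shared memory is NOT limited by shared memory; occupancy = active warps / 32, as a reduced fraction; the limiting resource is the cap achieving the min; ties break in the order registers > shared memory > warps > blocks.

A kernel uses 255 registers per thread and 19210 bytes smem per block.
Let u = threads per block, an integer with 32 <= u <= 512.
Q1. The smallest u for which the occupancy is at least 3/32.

Answer: u = 33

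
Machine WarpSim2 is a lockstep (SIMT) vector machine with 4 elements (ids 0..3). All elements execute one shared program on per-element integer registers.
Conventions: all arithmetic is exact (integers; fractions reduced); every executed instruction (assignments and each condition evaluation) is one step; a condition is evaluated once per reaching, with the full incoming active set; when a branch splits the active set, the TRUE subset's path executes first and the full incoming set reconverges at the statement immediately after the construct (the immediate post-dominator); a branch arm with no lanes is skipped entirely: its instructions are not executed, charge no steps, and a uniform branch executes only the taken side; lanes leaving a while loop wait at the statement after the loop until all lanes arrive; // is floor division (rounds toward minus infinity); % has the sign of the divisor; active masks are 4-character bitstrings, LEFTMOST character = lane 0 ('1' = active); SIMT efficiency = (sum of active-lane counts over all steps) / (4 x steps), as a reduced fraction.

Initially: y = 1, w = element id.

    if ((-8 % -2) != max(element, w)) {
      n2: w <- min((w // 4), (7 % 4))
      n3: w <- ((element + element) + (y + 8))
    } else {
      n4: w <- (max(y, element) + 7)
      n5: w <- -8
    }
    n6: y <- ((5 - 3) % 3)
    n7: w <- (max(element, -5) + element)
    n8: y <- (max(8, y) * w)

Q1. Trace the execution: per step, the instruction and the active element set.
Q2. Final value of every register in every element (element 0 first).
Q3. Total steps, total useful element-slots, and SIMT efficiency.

step 0: eval ((-8 % -2) != max(element, w)) 1111
step 1: w <- min((w // 4), (7 % 4))  0111
step 2: w <- ((element + element) + (y + 8)) 0111
step 3: w <- (max(y, element) + 7)   1000
step 4: w <- -8                      1000
step 5: y <- ((5 - 3) % 3)           1111
step 6: w <- (max(element, -5) + element) 1111
step 7: y <- (max(8, y) * w)         1111

Answer: 8 steps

y: 0,16,32,48
w: 0,2,4,6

steps = 8; useful = 24; efficiency = 24/32 = 3/4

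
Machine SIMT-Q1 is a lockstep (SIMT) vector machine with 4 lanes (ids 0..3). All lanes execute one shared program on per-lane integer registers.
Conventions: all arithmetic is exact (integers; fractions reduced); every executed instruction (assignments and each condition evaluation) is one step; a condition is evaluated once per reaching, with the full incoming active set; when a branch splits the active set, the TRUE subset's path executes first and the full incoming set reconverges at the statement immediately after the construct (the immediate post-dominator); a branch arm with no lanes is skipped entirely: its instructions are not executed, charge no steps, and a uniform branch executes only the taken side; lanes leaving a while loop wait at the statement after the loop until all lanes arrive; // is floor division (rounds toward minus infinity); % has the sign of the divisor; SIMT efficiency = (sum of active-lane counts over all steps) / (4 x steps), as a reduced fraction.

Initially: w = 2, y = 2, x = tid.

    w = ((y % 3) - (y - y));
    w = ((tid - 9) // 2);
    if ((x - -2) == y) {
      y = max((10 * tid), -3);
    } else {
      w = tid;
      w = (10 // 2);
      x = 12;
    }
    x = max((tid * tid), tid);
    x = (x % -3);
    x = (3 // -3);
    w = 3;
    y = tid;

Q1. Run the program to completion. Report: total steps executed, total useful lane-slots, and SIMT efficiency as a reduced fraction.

Answer: 12 steps, 42 useful, 7/8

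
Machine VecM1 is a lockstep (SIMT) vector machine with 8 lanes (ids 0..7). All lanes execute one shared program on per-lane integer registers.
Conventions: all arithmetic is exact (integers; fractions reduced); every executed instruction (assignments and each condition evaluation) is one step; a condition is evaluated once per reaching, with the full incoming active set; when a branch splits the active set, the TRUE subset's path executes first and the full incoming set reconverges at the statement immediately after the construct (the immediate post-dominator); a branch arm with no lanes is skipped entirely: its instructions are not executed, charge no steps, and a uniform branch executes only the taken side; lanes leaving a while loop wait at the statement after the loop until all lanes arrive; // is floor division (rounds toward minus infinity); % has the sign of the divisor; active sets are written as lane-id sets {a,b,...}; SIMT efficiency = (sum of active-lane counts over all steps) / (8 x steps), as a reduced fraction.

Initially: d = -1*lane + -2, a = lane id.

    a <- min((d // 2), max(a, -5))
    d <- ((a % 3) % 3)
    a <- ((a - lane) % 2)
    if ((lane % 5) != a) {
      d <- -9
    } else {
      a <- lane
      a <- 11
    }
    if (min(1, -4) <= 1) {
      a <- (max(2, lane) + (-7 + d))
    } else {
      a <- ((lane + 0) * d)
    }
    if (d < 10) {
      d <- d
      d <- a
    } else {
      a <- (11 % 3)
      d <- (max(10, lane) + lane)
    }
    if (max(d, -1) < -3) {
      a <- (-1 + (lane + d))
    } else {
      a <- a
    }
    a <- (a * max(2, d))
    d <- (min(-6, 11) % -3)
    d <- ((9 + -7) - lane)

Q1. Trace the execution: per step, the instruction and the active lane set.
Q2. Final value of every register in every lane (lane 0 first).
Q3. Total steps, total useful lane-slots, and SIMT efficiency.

step 0: a <- min((d // 2), max(a, -5)) {0,1,2,3,4,5,6,7}
step 1: d <- ((a % 3) % 3)           {0,1,2,3,4,5,6,7}
step 2: a <- ((a - lane) % 2)        {0,1,2,3,4,5,6,7}
step 3: eval ((lane % 5) != a)       {0,1,2,3,4,5,6,7}
step 4: d <- -9                      {0,2,3,4,5,6,7}
step 5: a <- lane                    {1}
step 6: a <- 11                      {1}
step 7: eval (min(1, -4) <= 1)       {0,1,2,3,4,5,6,7}
step 8: a <- (max(2, lane) + (-7 + d)) {0,1,2,3,4,5,6,7}
step 9: eval (d < 10)                {0,1,2,3,4,5,6,7}
step 10: d <- d                       {0,1,2,3,4,5,6,7}
step 11: d <- a                       {0,1,2,3,4,5,6,7}
step 12: eval (max(d, -1) < -3)       {0,1,2,3,4,5,6,7}
step 13: a <- a                       {0,1,2,3,4,5,6,7}
step 14: a <- (a * max(2, d))         {0,1,2,3,4,5,6,7}
step 15: d <- (min(-6, 11) % -3)      {0,1,2,3,4,5,6,7}
step 16: d <- ((9 + -7) - lane)       {0,1,2,3,4,5,6,7}

Answer: 17 steps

d: 2,1,0,-1,-2,-3,-4,-5
a: -28,-8,-28,-26,-24,-22,-20,-18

steps = 17; useful = 121; efficiency = 121/136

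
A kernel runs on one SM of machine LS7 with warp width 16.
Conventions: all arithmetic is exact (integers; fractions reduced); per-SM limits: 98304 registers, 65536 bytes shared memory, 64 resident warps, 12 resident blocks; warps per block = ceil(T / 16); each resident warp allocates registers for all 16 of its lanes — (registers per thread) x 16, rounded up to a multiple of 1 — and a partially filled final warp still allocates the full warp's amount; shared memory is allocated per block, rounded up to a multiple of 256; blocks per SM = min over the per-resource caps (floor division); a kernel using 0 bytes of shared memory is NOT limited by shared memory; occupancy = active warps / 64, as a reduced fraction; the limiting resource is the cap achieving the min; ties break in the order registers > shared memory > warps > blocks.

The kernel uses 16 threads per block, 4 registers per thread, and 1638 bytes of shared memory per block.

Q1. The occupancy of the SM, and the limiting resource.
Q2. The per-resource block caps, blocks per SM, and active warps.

Answer: occupancy 3/16, limited by blocks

registers: 1536 blocks
shared memory: 36 blocks
warps: 64 blocks
blocks: 12 blocks

Answer: 12 blocks, 12 active warps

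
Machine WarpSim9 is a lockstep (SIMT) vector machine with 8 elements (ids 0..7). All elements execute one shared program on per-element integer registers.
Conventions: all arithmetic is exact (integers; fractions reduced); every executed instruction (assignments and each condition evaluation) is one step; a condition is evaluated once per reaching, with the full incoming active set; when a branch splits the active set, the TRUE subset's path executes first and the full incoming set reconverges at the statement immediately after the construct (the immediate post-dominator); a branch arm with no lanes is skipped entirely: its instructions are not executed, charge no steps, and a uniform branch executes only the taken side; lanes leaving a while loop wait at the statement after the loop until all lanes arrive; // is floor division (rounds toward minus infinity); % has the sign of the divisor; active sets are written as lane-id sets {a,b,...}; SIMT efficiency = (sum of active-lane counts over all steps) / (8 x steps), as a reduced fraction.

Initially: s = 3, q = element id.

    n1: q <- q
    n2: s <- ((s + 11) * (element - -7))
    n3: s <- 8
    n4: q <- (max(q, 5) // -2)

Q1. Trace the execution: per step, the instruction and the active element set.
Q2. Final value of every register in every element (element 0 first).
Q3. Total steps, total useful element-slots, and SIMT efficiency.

step 0: q <- q                       {0,1,2,3,4,5,6,7}
step 1: s <- ((s + 11) * (element - -7)) {0,1,2,3,4,5,6,7}
step 2: s <- 8                       {0,1,2,3,4,5,6,7}
step 3: q <- (max(q, 5) // -2)       {0,1,2,3,4,5,6,7}

Answer: 4 steps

s: 8,8,8,8,8,8,8,8
q: -3,-3,-3,-3,-3,-3,-3,-4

steps = 4; useful = 32; efficiency = 32/32 = 1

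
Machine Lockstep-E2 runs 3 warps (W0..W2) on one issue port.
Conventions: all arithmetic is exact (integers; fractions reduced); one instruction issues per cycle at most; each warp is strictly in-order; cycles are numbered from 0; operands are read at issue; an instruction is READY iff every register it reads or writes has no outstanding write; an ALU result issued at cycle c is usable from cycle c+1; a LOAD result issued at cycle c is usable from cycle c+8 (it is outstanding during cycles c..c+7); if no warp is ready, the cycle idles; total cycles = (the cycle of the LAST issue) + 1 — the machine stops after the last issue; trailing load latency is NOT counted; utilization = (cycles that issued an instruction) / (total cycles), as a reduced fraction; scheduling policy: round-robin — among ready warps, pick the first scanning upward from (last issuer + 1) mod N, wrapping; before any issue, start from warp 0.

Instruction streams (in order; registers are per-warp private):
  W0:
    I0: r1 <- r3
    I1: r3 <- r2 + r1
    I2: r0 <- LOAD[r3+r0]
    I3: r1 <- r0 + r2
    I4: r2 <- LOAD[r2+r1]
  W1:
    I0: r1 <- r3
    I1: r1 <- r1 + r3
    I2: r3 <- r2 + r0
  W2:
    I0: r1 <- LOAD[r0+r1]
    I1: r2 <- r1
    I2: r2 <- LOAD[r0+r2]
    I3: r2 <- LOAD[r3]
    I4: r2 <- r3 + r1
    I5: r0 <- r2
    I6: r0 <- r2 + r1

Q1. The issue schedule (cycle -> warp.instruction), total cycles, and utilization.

cycle 0: W0.I0
cycle 1: W1.I0
cycle 2: W2.I0
cycle 3: W0.I1
cycle 4: W1.I1
cycle 5: W0.I2
cycle 6: W1.I2
cycle 7: idle
cycle 8: idle
cycle 9: idle
cycle 10: W2.I1
cycle 11: W2.I2
cycle 12: idle
cycle 13: W0.I3
cycle 14: W0.I4
cycle 15: idle
cycle 16: idle
cycle 17: idle
cycle 18: idle
cycle 19: W2.I3
cycle 20: idle
cycle 21: idle
cycle 22: idle
cycle 23: idle
cycle 24: idle
cycle 25: idle
cycle 26: idle
cycle 27: W2.I4
cycle 28: W2.I5
cycle 29: W2.I6

Answer: 30 cycles, utilization 1/2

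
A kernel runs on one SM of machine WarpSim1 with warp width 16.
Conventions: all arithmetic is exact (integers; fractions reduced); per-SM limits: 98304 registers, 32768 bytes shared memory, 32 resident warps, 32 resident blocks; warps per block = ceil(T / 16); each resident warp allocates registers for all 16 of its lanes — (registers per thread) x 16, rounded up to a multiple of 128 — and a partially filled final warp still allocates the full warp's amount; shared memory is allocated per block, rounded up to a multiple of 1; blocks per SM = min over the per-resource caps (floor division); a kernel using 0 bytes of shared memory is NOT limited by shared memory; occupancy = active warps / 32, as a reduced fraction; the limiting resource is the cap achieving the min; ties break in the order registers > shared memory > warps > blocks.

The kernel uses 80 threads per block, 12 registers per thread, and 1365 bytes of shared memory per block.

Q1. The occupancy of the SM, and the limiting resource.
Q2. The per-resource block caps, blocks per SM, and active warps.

Answer: occupancy 15/16, limited by warps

registers: 76 blocks
shared memory: 24 blocks
warps: 6 blocks
blocks: 32 blocks

Answer: 6 blocks, 30 active warps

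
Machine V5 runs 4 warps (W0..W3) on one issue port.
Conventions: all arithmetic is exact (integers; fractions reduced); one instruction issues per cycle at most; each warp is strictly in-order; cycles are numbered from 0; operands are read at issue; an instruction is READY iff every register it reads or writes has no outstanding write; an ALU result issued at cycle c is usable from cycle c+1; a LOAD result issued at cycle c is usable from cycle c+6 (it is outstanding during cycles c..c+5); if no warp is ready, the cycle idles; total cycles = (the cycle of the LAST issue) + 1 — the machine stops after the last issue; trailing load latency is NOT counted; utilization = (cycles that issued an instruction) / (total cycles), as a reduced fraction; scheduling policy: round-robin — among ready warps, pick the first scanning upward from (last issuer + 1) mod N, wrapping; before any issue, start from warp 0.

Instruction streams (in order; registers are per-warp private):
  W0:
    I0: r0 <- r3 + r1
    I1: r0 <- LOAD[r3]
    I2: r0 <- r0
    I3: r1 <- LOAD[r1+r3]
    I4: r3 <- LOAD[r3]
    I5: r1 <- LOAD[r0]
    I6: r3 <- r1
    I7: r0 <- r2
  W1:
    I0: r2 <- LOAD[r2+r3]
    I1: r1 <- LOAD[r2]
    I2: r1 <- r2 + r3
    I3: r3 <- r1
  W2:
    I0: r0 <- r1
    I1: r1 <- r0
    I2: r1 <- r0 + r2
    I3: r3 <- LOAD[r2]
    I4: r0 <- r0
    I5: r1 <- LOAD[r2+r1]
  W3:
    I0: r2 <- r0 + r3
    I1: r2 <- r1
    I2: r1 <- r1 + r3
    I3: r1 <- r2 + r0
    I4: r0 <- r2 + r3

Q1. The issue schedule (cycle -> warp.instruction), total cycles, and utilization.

cycle 0: W0.I0
cycle 1: W1.I0
cycle 2: W2.I0
cycle 3: W3.I0
cycle 4: W0.I1
cycle 5: W2.I1
cycle 6: W3.I1
cycle 7: W1.I1
cycle 8: W2.I2
cycle 9: W3.I2
cycle 10: W0.I2
cycle 11: W2.I3
cycle 12: W3.I3
cycle 13: W0.I3
cycle 14: W1.I2
cycle 15: W2.I4
cycle 16: W3.I4
cycle 17: W0.I4
cycle 18: W1.I3
cycle 19: W2.I5
cycle 20: W0.I5
cycle 21: idle
cycle 22: idle
cycle 23: idle
cycle 24: idle
cycle 25: idle
cycle 26: W0.I6
cycle 27: W0.I7

Answer: 28 cycles, utilization 23/28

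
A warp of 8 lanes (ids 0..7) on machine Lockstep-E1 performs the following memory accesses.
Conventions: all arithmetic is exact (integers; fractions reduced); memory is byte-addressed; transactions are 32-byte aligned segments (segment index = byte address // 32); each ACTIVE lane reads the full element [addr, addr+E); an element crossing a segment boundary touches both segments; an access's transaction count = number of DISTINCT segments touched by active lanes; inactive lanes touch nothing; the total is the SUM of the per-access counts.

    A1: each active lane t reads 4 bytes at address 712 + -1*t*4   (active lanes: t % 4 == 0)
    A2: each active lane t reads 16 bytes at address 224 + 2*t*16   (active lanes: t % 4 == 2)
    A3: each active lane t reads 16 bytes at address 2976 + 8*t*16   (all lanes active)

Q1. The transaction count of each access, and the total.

A1: 2 transactions
A2: 2 transactions
A3: 8 transactions

Answer: 2,2,8; total 12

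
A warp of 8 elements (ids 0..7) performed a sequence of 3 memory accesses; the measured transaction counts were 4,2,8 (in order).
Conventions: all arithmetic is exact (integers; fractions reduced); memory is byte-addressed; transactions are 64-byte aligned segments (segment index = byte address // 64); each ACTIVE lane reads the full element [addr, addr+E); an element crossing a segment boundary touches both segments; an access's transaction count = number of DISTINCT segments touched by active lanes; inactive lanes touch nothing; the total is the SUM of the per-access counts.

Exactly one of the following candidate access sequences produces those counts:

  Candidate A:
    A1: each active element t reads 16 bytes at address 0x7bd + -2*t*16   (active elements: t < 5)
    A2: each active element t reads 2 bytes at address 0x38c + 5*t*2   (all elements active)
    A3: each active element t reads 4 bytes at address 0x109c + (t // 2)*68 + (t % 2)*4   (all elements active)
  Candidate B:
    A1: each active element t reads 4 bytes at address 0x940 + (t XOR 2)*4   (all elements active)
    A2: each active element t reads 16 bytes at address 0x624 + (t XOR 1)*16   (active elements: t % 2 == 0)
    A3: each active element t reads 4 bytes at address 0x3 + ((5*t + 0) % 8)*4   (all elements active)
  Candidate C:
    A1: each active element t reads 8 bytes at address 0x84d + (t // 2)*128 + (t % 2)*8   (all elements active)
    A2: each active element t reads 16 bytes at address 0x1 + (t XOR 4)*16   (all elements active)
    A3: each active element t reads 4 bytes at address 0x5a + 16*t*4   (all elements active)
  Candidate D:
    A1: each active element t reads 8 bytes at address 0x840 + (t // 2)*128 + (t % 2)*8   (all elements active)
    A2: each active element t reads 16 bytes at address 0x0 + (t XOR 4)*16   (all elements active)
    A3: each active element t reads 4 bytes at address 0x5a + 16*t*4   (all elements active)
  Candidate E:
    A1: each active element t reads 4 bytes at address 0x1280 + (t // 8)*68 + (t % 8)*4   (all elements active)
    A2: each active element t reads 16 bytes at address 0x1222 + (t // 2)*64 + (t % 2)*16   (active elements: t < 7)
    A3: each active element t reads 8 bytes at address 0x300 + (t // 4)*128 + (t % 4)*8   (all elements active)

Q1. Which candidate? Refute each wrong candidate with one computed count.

A: A3 gives 4 transactions, not 8
B: A1 gives 1 transaction, not 4
C: A2 gives 3 transactions, not 2
E: A1 gives 1 transaction, not 4
D: all counts match (4,2,8)

Answer: D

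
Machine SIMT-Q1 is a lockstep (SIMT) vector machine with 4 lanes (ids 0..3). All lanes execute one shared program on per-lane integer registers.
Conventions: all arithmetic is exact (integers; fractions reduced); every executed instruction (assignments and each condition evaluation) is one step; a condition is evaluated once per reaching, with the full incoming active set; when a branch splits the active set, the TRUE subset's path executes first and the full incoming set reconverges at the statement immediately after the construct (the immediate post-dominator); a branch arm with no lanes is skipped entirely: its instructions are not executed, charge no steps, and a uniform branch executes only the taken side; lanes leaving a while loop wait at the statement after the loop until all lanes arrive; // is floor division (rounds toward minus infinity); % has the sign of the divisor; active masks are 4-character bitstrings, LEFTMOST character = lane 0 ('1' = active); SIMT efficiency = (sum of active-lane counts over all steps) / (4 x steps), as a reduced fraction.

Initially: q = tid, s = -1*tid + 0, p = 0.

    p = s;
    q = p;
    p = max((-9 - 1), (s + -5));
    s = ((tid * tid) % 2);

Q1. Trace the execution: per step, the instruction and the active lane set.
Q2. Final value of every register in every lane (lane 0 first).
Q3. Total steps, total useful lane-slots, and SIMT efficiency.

step 0: p <- s                       1111
step 1: q <- p                       1111
step 2: p <- max((-9 - 1), (s + -5)) 1111
step 3: s <- ((tid * tid) % 2)       1111

Answer: 4 steps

q: 0,-1,-2,-3
s: 0,1,0,1
p: -5,-6,-7,-8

steps = 4; useful = 16; efficiency = 16/16 = 1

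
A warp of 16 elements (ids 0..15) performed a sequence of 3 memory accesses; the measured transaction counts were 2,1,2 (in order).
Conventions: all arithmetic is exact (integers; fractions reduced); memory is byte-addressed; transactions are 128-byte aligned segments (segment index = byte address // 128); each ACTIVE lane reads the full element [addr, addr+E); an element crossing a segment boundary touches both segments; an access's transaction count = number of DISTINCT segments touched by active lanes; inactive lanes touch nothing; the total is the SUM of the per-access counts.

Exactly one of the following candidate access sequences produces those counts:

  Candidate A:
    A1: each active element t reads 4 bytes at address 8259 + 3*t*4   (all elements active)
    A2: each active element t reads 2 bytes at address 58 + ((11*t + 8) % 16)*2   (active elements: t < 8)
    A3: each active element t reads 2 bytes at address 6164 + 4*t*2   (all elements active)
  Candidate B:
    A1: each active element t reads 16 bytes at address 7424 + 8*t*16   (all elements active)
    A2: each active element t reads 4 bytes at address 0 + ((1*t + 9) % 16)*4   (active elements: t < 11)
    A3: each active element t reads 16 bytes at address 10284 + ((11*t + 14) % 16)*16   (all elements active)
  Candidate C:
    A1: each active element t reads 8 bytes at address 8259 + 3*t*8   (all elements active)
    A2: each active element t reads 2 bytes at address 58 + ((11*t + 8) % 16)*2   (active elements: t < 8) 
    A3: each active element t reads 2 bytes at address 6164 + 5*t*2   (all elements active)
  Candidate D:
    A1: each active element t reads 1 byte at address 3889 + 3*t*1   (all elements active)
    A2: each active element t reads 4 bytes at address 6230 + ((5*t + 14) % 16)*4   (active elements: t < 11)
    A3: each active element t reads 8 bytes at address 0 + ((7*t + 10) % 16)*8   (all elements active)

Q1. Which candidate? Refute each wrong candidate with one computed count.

B: A1 gives 16 transactions, not 2
C: A1 gives 4 transactions, not 2
D: A1 gives 1 transaction, not 2
A: all counts match (2,1,2)

Answer: A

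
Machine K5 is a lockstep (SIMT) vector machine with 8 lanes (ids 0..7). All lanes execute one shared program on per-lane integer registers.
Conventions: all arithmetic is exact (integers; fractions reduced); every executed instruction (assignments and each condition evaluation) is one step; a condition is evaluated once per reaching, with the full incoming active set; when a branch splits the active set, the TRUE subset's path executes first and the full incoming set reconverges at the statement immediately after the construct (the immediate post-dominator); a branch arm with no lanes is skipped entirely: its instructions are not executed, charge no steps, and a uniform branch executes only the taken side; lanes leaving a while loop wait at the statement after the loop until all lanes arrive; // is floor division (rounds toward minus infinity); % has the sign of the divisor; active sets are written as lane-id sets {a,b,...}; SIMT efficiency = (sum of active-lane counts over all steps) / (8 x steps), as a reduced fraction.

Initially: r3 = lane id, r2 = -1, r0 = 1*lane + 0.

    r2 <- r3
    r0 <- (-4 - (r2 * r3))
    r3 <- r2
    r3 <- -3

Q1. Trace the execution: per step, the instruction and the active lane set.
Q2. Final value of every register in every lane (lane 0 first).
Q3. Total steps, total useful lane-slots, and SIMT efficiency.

step 0: r2 <- r3                     {0,1,2,3,4,5,6,7}
step 1: r0 <- (-4 - (r2 * r3))       {0,1,2,3,4,5,6,7}
step 2: r3 <- r2                     {0,1,2,3,4,5,6,7}
step 3: r3 <- -3                     {0,1,2,3,4,5,6,7}

Answer: 4 steps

r3: -3,-3,-3,-3,-3,-3,-3,-3
r2: 0,1,2,3,4,5,6,7
r0: -4,-5,-8,-13,-20,-29,-40,-53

steps = 4; useful = 32; efficiency = 32/32 = 1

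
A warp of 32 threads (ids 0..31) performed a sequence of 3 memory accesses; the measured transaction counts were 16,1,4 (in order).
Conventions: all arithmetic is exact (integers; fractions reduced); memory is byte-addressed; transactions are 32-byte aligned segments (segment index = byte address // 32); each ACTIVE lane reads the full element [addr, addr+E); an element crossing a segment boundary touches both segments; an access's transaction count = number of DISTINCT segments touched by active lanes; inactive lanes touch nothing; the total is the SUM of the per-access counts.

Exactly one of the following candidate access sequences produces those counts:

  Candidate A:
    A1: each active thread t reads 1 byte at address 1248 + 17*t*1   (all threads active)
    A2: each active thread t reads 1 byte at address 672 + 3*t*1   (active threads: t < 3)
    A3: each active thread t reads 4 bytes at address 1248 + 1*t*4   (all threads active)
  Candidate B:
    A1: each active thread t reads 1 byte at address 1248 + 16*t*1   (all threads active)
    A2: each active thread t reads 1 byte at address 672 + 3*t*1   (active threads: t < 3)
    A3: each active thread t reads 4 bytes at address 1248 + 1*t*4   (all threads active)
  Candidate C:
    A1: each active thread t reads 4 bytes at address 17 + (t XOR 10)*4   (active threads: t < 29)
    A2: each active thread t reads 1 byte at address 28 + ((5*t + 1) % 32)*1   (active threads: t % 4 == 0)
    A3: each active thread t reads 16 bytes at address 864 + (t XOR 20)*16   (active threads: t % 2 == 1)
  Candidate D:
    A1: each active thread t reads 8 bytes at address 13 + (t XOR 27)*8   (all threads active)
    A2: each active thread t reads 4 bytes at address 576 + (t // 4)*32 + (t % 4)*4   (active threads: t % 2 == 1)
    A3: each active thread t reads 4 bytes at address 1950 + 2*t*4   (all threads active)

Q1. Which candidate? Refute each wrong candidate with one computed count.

A: A1 gives 17 transactions, not 16
C: A1 gives 5 transactions, not 16
D: A1 gives 9 transactions, not 16
B: all counts match (16,1,4)

Answer: B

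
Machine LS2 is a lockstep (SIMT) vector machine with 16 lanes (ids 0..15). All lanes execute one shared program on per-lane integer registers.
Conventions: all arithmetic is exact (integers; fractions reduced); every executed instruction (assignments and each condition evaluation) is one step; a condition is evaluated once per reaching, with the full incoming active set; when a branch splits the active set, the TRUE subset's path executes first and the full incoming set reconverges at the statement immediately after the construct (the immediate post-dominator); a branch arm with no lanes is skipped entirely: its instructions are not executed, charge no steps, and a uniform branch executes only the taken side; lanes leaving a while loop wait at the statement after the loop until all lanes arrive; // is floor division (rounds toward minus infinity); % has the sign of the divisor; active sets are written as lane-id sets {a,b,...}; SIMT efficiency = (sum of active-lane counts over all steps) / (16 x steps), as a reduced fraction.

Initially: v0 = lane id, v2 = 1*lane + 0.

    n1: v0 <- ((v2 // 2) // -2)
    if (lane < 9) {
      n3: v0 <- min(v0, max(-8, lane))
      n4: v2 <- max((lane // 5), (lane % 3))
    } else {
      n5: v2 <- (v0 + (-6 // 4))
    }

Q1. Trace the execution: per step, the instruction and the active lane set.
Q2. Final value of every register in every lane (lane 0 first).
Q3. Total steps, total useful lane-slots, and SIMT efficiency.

step 0: v0 <- ((v2 // 2) // -2)      {0,1,2,3,4,5,6,7,8,9,10,11,12,13,14,15}
step 1: eval (lane < 9)              {0,1,2,3,4,5,6,7,8,9,10,11,12,13,14,15}
step 2: v0 <- min(v0, max(-8, lane)) {0,1,2,3,4,5,6,7,8}
step 3: v2 <- max((lane // 5), (lane % 3)) {0,1,2,3,4,5,6,7,8}
step 4: v2 <- (v0 + (-6 // 4))       {9,10,11,12,13,14,15}

Answer: 5 steps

v0: 0,0,-1,-1,-1,-1,-2,-2,-2,-2,-3,-3,-3,-3,-4,-4
v2: 0,1,2,0,1,2,1,1,2,-4,-5,-5,-5,-5,-6,-6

steps = 5; useful = 57; efficiency = 57/80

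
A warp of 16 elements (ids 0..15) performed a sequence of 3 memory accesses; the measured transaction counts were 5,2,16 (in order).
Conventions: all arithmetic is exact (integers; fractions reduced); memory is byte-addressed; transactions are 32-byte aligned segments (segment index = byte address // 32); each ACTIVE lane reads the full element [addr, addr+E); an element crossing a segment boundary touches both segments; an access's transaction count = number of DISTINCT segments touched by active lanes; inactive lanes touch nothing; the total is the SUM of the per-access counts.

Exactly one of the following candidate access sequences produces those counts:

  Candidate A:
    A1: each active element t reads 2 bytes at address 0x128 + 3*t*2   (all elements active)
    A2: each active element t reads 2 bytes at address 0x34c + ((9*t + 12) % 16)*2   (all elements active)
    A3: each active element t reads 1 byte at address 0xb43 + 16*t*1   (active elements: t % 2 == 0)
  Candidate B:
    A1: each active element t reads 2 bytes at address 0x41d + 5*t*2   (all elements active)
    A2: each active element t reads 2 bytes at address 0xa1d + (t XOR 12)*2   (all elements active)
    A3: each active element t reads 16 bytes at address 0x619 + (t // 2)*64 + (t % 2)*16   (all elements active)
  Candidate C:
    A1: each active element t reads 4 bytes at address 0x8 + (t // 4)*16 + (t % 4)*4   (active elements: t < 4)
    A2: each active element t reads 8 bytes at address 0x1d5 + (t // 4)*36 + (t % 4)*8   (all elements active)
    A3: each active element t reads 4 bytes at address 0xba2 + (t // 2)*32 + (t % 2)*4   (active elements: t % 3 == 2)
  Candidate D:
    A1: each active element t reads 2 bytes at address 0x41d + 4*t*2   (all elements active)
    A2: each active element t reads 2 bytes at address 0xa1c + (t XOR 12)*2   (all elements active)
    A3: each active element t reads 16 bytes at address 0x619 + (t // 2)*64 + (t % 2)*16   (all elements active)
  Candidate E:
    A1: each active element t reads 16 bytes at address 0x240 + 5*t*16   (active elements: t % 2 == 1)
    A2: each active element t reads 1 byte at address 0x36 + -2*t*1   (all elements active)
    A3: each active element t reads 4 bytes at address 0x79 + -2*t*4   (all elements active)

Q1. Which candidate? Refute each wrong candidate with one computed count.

A: A1 gives 4 transactions, not 5
B: A1 gives 6 transactions, not 5
C: A1 gives 1 transaction, not 5
E: A1 gives 8 transactions, not 5
D: all counts match (5,2,16)

Answer: D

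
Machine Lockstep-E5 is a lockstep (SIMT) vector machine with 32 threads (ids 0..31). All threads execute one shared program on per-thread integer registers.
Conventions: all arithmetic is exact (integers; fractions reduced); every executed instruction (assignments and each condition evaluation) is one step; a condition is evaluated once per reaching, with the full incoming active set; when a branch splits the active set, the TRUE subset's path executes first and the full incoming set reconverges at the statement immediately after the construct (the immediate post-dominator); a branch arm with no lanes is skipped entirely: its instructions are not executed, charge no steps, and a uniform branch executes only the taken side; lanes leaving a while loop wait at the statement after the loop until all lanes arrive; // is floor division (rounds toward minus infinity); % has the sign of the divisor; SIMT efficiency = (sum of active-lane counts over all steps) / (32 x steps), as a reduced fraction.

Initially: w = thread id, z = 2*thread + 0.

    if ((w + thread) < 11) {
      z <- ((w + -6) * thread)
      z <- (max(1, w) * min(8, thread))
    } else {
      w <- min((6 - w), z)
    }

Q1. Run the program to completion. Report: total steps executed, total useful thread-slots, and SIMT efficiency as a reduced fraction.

Answer: 4 steps, 70 useful, 35/64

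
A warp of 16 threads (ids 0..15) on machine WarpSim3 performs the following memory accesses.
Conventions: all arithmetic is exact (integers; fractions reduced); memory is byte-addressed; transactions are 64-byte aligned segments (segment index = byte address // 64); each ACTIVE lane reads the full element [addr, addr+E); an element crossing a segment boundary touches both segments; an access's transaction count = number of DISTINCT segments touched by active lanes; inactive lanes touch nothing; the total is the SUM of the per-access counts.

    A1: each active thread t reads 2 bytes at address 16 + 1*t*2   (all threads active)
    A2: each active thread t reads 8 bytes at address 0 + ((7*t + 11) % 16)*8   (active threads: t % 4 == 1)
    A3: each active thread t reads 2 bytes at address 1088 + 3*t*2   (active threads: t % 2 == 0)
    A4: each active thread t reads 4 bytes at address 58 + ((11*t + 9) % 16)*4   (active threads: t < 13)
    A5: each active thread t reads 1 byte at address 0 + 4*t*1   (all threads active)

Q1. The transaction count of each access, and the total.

A1: 1 transaction
A2: 2 transactions
A3: 2 transactions
A4: 2 transactions
A5: 1 transaction

Answer: 1,2,2,2,1; total 8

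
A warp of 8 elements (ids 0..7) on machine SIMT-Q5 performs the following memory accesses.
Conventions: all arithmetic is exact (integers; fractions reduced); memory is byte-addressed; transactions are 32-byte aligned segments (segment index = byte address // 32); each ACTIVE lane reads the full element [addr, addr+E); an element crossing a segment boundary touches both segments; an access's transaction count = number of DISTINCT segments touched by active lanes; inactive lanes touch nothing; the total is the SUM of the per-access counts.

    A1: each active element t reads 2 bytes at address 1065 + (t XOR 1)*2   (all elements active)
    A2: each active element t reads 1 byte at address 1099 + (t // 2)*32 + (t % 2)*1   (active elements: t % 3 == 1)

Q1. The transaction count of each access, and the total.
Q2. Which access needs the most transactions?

A1: 1 transaction
A2: 3 transactions

Answer: 1,3; total 4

Answer: A2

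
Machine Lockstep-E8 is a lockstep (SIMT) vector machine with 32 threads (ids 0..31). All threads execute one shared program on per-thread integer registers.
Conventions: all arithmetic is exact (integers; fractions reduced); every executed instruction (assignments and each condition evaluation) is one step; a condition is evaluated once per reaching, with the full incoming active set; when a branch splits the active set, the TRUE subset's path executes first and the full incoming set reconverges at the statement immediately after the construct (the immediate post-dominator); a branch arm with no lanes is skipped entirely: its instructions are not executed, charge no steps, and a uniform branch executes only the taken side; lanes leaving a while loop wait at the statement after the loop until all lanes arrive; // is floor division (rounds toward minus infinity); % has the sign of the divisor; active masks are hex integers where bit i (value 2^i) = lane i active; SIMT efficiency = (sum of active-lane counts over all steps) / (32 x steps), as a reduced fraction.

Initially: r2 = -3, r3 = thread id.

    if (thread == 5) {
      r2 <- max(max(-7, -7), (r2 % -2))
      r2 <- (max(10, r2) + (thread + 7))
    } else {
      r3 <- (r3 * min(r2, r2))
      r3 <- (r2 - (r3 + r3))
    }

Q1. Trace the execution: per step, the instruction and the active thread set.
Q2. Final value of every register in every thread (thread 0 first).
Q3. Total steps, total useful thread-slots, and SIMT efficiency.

step 0: eval (thread == 5)           0xffffffff
step 1: r2 <- max(max(-7, -7), (r2 % -2)) 0x00000020
step 2: r2 <- (max(10, r2) + (thread + 7)) 0x00000020
step 3: r3 <- (r3 * min(r2, r2))     0xffffffdf
step 4: r3 <- (r2 - (r3 + r3))       0xffffffdf

Answer: 5 steps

r2: -3,-3,-3,-3,-3,22,-3,-3,-3,-3,-3,-3,-3,-3,-3,-3,-3,-3,-3,-3,-3,-3,-3,-3,-3,-3,-3,-3,-3,-3,-3,-3
r3: -3,3,9,15,21,5,33,39,45,51,57,63,69,75,81,87,93,99,105,111,117,123,129,135,141,147,153,159,165,171,177,183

steps = 5; useful = 96; efficiency = 96/160 = 3/5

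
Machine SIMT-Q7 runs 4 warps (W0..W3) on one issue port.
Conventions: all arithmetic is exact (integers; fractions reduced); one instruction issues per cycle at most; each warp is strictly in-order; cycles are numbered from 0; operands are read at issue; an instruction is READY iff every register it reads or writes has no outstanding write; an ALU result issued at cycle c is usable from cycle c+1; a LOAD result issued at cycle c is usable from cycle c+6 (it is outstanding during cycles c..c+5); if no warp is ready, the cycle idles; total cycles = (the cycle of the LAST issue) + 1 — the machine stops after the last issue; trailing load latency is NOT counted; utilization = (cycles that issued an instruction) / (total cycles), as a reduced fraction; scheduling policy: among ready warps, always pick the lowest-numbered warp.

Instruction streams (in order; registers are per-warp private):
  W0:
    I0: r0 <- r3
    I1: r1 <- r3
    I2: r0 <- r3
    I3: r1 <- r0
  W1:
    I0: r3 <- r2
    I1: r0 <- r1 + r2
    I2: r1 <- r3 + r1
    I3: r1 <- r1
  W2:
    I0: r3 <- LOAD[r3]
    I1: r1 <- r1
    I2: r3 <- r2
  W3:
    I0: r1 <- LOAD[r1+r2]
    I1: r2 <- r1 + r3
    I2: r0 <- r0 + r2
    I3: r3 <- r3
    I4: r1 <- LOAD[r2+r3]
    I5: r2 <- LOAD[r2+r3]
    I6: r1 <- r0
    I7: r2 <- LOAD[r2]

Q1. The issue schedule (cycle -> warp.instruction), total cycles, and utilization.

cycle 0: W0.I0
cycle 1: W0.I1
cycle 2: W0.I2
cycle 3: W0.I3
cycle 4: W1.I0
cycle 5: W1.I1
cycle 6: W1.I2
cycle 7: W1.I3
cycle 8: W2.I0
cycle 9: W2.I1
cycle 10: W3.I0
cycle 11: idle
cycle 12: idle
cycle 13: idle
cycle 14: W2.I2
cycle 15: idle
cycle 16: W3.I1
cycle 17: W3.I2
cycle 18: W3.I3
cycle 19: W3.I4
cycle 20: W3.I5
cycle 21: idle
cycle 22: idle
cycle 23: idle
cycle 24: idle
cycle 25: W3.I6
cycle 26: W3.I7

Answer: 27 cycles, utilization 19/27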